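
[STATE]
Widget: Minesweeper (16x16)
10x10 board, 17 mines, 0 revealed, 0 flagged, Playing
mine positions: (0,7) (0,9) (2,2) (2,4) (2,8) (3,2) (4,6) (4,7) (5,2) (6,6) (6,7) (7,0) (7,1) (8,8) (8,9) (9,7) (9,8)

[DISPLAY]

■■■■■■■■■■      
■■■■■■■■■■      
■■■■■■■■■■      
■■■■■■■■■■      
■■■■■■■■■■      
■■■■■■■■■■      
■■■■■■■■■■      
■■■■■■■■■■      
■■■■■■■■■■      
■■■■■■■■■■      
                
                
                
                
                
                


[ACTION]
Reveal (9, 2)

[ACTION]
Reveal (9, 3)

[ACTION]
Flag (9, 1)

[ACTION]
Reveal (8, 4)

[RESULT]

■■■■■■■■■■      
■■■■■■■■■■      
■■■■■■■■■■      
■■■312■■■■      
■■■2 1■■■■      
■■■1 2■■■■      
■■21 1■■■■      
■■1  12■■■      
221   1■■■      
      1■■■      
                
                
                
                
                
                


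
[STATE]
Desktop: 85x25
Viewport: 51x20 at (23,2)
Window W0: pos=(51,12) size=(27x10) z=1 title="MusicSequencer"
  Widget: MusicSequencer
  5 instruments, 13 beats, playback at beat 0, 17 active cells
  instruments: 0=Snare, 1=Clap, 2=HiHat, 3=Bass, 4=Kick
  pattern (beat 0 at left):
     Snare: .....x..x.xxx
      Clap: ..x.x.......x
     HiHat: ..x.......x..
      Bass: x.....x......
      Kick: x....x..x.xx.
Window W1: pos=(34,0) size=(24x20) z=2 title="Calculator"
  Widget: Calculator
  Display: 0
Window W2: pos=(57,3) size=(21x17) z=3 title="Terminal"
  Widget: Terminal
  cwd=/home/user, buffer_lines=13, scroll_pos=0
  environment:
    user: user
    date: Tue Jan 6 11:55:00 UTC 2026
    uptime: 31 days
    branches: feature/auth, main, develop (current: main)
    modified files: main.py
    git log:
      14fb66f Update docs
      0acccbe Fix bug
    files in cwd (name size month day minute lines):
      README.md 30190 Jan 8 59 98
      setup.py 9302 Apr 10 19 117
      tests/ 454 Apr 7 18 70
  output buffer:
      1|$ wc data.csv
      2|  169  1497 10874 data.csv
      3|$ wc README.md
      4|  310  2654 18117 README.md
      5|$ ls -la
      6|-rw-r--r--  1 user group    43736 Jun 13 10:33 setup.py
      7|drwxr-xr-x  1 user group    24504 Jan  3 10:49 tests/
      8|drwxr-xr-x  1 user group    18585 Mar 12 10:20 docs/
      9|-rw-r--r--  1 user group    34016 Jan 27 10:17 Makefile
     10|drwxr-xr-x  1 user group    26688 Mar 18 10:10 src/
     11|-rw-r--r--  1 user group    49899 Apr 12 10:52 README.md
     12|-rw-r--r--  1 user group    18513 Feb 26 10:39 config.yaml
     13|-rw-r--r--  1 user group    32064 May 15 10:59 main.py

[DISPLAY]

           ┠──────────────────────┨                
           ┃                     0┏━━━━━━━━━━━━━━━━
           ┃┌───┬───┬───┬───┐     ┃ Terminal       
           ┃│ 7 │ 8 │ 9 │ ÷ │     ┠────────────────
           ┃├───┼───┼───┼───┤     ┃$ wc data.csv   
           ┃│ 4 │ 5 │ 6 │ × │     ┃  169  1497 1087
           ┃├───┼───┼───┼───┤     ┃$ wc README.md  
           ┃│ 1 │ 2 │ 3 │ - │     ┃  310  2654 1811
           ┃├───┼───┼───┼───┤     ┃$ ls -la        
           ┃│ 0 │ . │ = │ + │     ┃-rw-r--r--  1 us
           ┃├───┼───┼───┼───┤     ┃drwxr-xr-x  1 us
           ┃│ C │ MC│ MR│ M+│     ┃drwxr-xr-x  1 us
           ┃└───┴───┴───┴───┘     ┃-rw-r--r--  1 us
           ┃                      ┃drwxr-xr-x  1 us
           ┃                      ┃-rw-r--r--  1 us
           ┃                      ┃-rw-r--r--  1 us
           ┃                      ┃-rw-r--r--  1 us
           ┗━━━━━━━━━━━━━━━━━━━━━━┗━━━━━━━━━━━━━━━━
                            ┃  Kick█····█··█·██·   
                            ┗━━━━━━━━━━━━━━━━━━━━━━


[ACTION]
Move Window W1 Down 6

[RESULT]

                                                   
                                  ┏━━━━━━━━━━━━━━━━
                                  ┃ Terminal       
           ┏━━━━━━━━━━━━━━━━━━━━━━┠────────────────
           ┃ Calculator           ┃$ wc data.csv   
           ┠──────────────────────┃  169  1497 1087
           ┃                     0┃$ wc README.md  
           ┃┌───┬───┬───┬───┐     ┃  310  2654 1811
           ┃│ 7 │ 8 │ 9 │ ÷ │     ┃$ ls -la        
           ┃├───┼───┼───┼───┤     ┃-rw-r--r--  1 us
           ┃│ 4 │ 5 │ 6 │ × │     ┃drwxr-xr-x  1 us
           ┃├───┼───┼───┼───┤     ┃drwxr-xr-x  1 us
           ┃│ 1 │ 2 │ 3 │ - │     ┃-rw-r--r--  1 us
           ┃├───┼───┼───┼───┤     ┃drwxr-xr-x  1 us
           ┃│ 0 │ . │ = │ + │     ┃-rw-r--r--  1 us
           ┃├───┼───┼───┼───┤     ┃-rw-r--r--  1 us
           ┃│ C │ MC│ MR│ M+│     ┃-rw-r--r--  1 us
           ┃└───┴───┴───┴───┘     ┗━━━━━━━━━━━━━━━━
           ┃                      ┃█····█··█·██·   
           ┃                      ┃━━━━━━━━━━━━━━━━


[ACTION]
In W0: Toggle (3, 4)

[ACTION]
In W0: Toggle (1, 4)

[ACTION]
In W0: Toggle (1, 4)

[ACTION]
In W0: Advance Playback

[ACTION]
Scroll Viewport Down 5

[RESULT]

           ┏━━━━━━━━━━━━━━━━━━━━━━┠────────────────
           ┃ Calculator           ┃$ wc data.csv   
           ┠──────────────────────┃  169  1497 1087
           ┃                     0┃$ wc README.md  
           ┃┌───┬───┬───┬───┐     ┃  310  2654 1811
           ┃│ 7 │ 8 │ 9 │ ÷ │     ┃$ ls -la        
           ┃├───┼───┼───┼───┤     ┃-rw-r--r--  1 us
           ┃│ 4 │ 5 │ 6 │ × │     ┃drwxr-xr-x  1 us
           ┃├───┼───┼───┼───┤     ┃drwxr-xr-x  1 us
           ┃│ 1 │ 2 │ 3 │ - │     ┃-rw-r--r--  1 us
           ┃├───┼───┼───┼───┤     ┃drwxr-xr-x  1 us
           ┃│ 0 │ . │ = │ + │     ┃-rw-r--r--  1 us
           ┃├───┼───┼───┼───┤     ┃-rw-r--r--  1 us
           ┃│ C │ MC│ MR│ M+│     ┃-rw-r--r--  1 us
           ┃└───┴───┴───┴───┘     ┗━━━━━━━━━━━━━━━━
           ┃                      ┃█····█··█·██·   
           ┃                      ┃━━━━━━━━━━━━━━━━
           ┃                      ┃                
           ┃                      ┃                
           ┗━━━━━━━━━━━━━━━━━━━━━━┛                


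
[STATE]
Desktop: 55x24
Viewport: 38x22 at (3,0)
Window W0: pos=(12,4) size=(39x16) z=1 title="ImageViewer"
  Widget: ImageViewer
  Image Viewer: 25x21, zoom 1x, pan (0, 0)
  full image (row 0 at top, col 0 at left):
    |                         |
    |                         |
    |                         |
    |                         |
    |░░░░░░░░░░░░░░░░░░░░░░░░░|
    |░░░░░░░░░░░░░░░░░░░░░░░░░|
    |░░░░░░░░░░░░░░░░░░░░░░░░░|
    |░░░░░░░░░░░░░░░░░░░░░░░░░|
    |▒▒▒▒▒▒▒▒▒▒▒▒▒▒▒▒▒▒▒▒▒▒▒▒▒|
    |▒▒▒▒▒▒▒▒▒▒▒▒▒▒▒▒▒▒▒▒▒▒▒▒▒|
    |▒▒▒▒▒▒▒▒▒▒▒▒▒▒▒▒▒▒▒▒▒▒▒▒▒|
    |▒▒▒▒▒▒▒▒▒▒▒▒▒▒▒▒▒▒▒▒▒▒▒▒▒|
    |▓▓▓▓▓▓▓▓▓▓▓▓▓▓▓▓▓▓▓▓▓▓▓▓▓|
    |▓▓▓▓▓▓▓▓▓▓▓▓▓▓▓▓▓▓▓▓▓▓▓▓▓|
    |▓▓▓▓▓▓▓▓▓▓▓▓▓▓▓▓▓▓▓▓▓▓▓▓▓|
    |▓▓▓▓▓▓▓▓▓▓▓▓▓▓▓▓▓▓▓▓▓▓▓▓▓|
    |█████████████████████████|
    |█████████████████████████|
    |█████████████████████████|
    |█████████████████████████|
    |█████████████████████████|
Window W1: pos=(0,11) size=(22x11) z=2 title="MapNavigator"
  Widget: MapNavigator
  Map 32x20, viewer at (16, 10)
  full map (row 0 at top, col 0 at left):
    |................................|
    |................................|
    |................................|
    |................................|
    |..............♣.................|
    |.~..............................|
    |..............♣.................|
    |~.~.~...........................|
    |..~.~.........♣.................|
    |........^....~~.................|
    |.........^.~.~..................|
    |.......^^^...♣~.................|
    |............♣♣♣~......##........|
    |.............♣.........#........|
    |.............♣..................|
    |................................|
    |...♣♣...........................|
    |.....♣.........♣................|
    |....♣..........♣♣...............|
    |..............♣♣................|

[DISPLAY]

                                      
                                      
                                      
                                      
         ┏━━━━━━━━━━━━━━━━━━━━━━━━━━━━
         ┃ ImageViewer                
         ┠────────────────────────────
         ┃                            
         ┃                            
         ┃                            
         ┃                            
━━━━━━━━━━━━━━━━━━┓░░░░░░░░░░░░░░░░   
apNavigator       ┃░░░░░░░░░░░░░░░░   
──────────────────┨░░░░░░░░░░░░░░░░   
..................┃░░░░░░░░░░░░░░░░   
......♣...........┃▒▒▒▒▒▒▒▒▒▒▒▒▒▒▒▒   
^....~~...........┃▒▒▒▒▒▒▒▒▒▒▒▒▒▒▒▒   
.^.~.~..@.........┃▒▒▒▒▒▒▒▒▒▒▒▒▒▒▒▒   
^^...♣~...........┃▒▒▒▒▒▒▒▒▒▒▒▒▒▒▒▒   
....♣♣♣~......##..┃━━━━━━━━━━━━━━━━━━━
.....♣.........#..┃                   
━━━━━━━━━━━━━━━━━━┛                   


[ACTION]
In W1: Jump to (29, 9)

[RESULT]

                                      
                                      
                                      
                                      
         ┏━━━━━━━━━━━━━━━━━━━━━━━━━━━━
         ┃ ImageViewer                
         ┠────────────────────────────
         ┃                            
         ┃                            
         ┃                            
         ┃                            
━━━━━━━━━━━━━━━━━━┓░░░░░░░░░░░░░░░░   
apNavigator       ┃░░░░░░░░░░░░░░░░   
──────────────────┨░░░░░░░░░░░░░░░░   
...........       ┃░░░░░░░░░░░░░░░░   
...........       ┃▒▒▒▒▒▒▒▒▒▒▒▒▒▒▒▒   
...........       ┃▒▒▒▒▒▒▒▒▒▒▒▒▒▒▒▒   
........@..       ┃▒▒▒▒▒▒▒▒▒▒▒▒▒▒▒▒   
...........       ┃▒▒▒▒▒▒▒▒▒▒▒▒▒▒▒▒   
...........       ┃━━━━━━━━━━━━━━━━━━━
.##........       ┃                   
━━━━━━━━━━━━━━━━━━┛                   


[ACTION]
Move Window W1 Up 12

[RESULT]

━━━━━━━━━━━━━━━━━━┓                   
apNavigator       ┃                   
──────────────────┨                   
...........       ┃                   
...........       ┃━━━━━━━━━━━━━━━━━━━
...........       ┃wer                
........@..       ┃───────────────────
...........       ┃                   
...........       ┃                   
.##........       ┃                   
━━━━━━━━━━━━━━━━━━┛                   
         ┃░░░░░░░░░░░░░░░░░░░░░░░░░   
         ┃░░░░░░░░░░░░░░░░░░░░░░░░░   
         ┃░░░░░░░░░░░░░░░░░░░░░░░░░   
         ┃░░░░░░░░░░░░░░░░░░░░░░░░░   
         ┃▒▒▒▒▒▒▒▒▒▒▒▒▒▒▒▒▒▒▒▒▒▒▒▒▒   
         ┃▒▒▒▒▒▒▒▒▒▒▒▒▒▒▒▒▒▒▒▒▒▒▒▒▒   
         ┃▒▒▒▒▒▒▒▒▒▒▒▒▒▒▒▒▒▒▒▒▒▒▒▒▒   
         ┃▒▒▒▒▒▒▒▒▒▒▒▒▒▒▒▒▒▒▒▒▒▒▒▒▒   
         ┗━━━━━━━━━━━━━━━━━━━━━━━━━━━━
                                      
                                      


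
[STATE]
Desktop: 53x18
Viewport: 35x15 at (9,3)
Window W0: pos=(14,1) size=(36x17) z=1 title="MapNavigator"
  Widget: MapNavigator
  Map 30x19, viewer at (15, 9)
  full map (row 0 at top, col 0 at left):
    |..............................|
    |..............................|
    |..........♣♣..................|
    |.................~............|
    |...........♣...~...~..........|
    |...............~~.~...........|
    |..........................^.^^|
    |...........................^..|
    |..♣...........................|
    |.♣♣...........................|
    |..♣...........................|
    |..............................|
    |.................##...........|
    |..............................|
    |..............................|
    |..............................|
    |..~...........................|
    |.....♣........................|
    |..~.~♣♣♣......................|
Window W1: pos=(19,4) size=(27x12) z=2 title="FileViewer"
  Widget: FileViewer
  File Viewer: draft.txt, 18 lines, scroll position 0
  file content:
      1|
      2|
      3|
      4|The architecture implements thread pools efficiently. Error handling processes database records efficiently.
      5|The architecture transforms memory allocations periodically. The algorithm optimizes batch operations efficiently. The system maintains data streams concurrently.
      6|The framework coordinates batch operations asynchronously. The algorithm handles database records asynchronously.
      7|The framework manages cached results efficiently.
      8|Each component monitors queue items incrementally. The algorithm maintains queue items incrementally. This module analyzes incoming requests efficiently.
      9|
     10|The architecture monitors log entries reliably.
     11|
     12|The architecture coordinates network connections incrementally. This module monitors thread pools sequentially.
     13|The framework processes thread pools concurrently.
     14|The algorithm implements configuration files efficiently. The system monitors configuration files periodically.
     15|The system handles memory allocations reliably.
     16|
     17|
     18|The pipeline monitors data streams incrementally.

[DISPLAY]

     ┠─────────────────────────────
     ┃  ..┏━━━━━━━━━━━━━━━━━━━━━━━━
     ┃  ..┃ FileViewer             
     ┃  ..┠────────────────────────
     ┃  ..┃                        
     ┃  ..┃                        
     ┃  ..┃                        
     ┃  .♣┃The architecture impleme
     ┃  ..┃The architecture transfo
     ┃  ..┃The framework coordinate
     ┃  ..┃The framework manages ca
     ┃  ..┃Each component monitors 
     ┃  ..┗━━━━━━━━━━━━━━━━━━━━━━━━
     ┃  ...........................
     ┗━━━━━━━━━━━━━━━━━━━━━━━━━━━━━


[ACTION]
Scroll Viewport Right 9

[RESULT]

───────────────────────────────┨   
.┏━━━━━━━━━━━━━━━━━━━━━━━━━┓.  ┃   
.┃ FileViewer              ┃.  ┃   
.┠─────────────────────────┨.  ┃   
.┃                        ▲┃^  ┃   
.┃                        █┃.  ┃   
.┃                        ░┃.  ┃   
♣┃The architecture impleme░┃.  ┃   
.┃The architecture transfo░┃.  ┃   
.┃The framework coordinate░┃.  ┃   
.┃The framework manages ca░┃.  ┃   
.┃Each component monitors ▼┃.  ┃   
.┗━━━━━━━━━━━━━━━━━━━━━━━━━┛.  ┃   
.............................  ┃   
━━━━━━━━━━━━━━━━━━━━━━━━━━━━━━━┛   


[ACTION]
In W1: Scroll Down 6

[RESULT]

───────────────────────────────┨   
.┏━━━━━━━━━━━━━━━━━━━━━━━━━┓.  ┃   
.┃ FileViewer              ┃.  ┃   
.┠─────────────────────────┨.  ┃   
.┃The framework manages ca▲┃^  ┃   
.┃Each component monitors ░┃.  ┃   
.┃                        ░┃.  ┃   
♣┃The architecture monitor░┃.  ┃   
.┃                        █┃.  ┃   
.┃The architecture coordin░┃.  ┃   
.┃The framework processes ░┃.  ┃   
.┃The algorithm implements▼┃.  ┃   
.┗━━━━━━━━━━━━━━━━━━━━━━━━━┛.  ┃   
.............................  ┃   
━━━━━━━━━━━━━━━━━━━━━━━━━━━━━━━┛   


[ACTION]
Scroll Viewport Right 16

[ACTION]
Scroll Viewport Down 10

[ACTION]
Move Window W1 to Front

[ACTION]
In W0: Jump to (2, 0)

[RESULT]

───────────────────────────────┨   
 ┏━━━━━━━━━━━━━━━━━━━━━━━━━┓   ┃   
 ┃ FileViewer              ┃   ┃   
 ┠─────────────────────────┨   ┃   
 ┃The framework manages ca▲┃   ┃   
 ┃Each component monitors ░┃   ┃   
 ┃                        ░┃   ┃   
 ┃The architecture monitor░┃...┃   
 ┃                        █┃...┃   
 ┃The architecture coordin░┃...┃   
 ┃The framework processes ░┃.~.┃   
 ┃The algorithm implements▼┃...┃   
 ┗━━━━━━━━━━━━━━━━━━━━━━━━━┛~.~┃   
            ...................┃   
━━━━━━━━━━━━━━━━━━━━━━━━━━━━━━━┛   


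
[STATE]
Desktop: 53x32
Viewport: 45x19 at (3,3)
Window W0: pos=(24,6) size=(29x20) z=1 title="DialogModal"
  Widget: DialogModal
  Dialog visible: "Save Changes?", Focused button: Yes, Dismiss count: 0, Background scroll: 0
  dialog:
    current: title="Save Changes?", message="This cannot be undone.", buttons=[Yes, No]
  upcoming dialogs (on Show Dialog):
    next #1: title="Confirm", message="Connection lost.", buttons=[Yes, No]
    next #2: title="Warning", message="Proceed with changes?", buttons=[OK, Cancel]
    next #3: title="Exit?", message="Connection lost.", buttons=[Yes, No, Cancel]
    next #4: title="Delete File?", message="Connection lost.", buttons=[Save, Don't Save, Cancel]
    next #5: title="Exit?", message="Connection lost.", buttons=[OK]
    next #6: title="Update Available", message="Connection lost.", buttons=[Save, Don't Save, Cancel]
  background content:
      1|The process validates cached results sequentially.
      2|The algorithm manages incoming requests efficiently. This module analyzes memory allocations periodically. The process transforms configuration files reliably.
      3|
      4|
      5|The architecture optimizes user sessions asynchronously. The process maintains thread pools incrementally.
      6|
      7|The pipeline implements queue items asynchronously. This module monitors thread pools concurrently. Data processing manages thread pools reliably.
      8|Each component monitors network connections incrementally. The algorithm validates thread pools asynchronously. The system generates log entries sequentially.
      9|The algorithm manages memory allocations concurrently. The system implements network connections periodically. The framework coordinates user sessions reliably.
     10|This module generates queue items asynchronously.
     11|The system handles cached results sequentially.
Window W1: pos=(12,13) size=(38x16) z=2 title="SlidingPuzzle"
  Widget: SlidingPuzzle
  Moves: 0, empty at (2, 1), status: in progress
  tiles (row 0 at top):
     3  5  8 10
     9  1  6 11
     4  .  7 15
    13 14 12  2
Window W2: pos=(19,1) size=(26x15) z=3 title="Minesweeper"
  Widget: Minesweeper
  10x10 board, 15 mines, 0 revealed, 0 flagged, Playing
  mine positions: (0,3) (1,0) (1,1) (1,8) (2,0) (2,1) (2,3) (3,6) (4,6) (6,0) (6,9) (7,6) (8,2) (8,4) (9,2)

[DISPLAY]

                ┠────────────────────────┨   
                ┃■■■■■■■■■■              ┃   
                ┃■■■■■■■■■■              ┃   
                ┃■■■■■■■■■■              ┃━━━
                ┃■■■■■■■■■■              ┃   
                ┃■■■■■■■■■■              ┃───
                ┃■■■■■■■■■■              ┃s c
                ┃■■■■■■■■■■              ┃s i
                ┃■■■■■■■■■■              ┃   
                ┃■■■■■■■■■■              ┃   
         ┏━━━━━━┃■■■■■■■■■■              ┃━━━
         ┃ Slidi┃                        ┃   
         ┠──────┗━━━━━━━━━━━━━━━━━━━━━━━━┛───
         ┃┌────┬────┬────┬────┐              
         ┃│  3 │  5 │  8 │ 10 │              
         ┃├────┼────┼────┼────┤              
         ┃│  9 │  1 │  6 │ 11 │              
         ┃├────┼────┼────┼────┤              
         ┃│  4 │    │  7 │ 15 │              


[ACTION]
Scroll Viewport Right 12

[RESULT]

           ┠────────────────────────┨        
           ┃■■■■■■■■■■              ┃        
           ┃■■■■■■■■■■              ┃        
           ┃■■■■■■■■■■              ┃━━━━━━━┓
           ┃■■■■■■■■■■              ┃       ┃
           ┃■■■■■■■■■■              ┃───────┨
           ┃■■■■■■■■■■              ┃s cache┃
           ┃■■■■■■■■■■              ┃s incom┃
           ┃■■■■■■■■■■              ┃       ┃
           ┃■■■■■■■■■■              ┃       ┃
    ┏━━━━━━┃■■■■■■■■■■              ┃━━━━┓s ┃
    ┃ Slidi┃                        ┃    ┃  ┃
    ┠──────┗━━━━━━━━━━━━━━━━━━━━━━━━┛────┨ue┃
    ┃┌────┬────┬────┬────┐               ┃et┃
    ┃│  3 │  5 │  8 │ 10 │               ┃or┃
    ┃├────┼────┼────┼────┤               ┃ue┃
    ┃│  9 │  1 │  6 │ 11 │               ┃ r┃
    ┃├────┼────┼────┼────┤               ┃  ┃
    ┃│  4 │    │  7 │ 15 │               ┃  ┃


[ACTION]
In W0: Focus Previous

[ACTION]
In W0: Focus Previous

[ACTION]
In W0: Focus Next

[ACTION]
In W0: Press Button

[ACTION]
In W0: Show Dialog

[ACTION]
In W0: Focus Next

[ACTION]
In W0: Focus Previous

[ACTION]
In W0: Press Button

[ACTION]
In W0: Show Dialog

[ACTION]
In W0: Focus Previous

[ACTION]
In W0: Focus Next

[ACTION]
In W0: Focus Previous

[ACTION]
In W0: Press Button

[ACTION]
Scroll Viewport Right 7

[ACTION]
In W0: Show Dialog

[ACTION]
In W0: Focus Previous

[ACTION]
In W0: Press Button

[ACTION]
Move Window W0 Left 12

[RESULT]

           ┠────────────────────────┨        
           ┃■■■■■■■■■■              ┃        
           ┃■■■■■■■■■■              ┃        
    ┏━━━━━━┃■■■■■■■■■■              ┃        
    ┃ Dialo┃■■■■■■■■■■              ┃        
    ┠──────┃■■■■■■■■■■              ┃        
    ┃The pr┃■■■■■■■■■■              ┃        
    ┃The al┃■■■■■■■■■■              ┃        
    ┃      ┃■■■■■■■■■■              ┃        
    ┃      ┃■■■■■■■■■■              ┃        
    ┏━━━━━━┃■■■■■■■■■■              ┃━━━━┓   
    ┃ Slidi┃                        ┃    ┃   
    ┠──────┗━━━━━━━━━━━━━━━━━━━━━━━━┛────┨   
    ┃┌────┬────┬────┬────┐               ┃   
    ┃│  3 │  5 │  8 │ 10 │               ┃   
    ┃├────┼────┼────┼────┤               ┃   
    ┃│  9 │  1 │  6 │ 11 │               ┃   
    ┃├────┼────┼────┼────┤               ┃   
    ┃│  4 │    │  7 │ 15 │               ┃   


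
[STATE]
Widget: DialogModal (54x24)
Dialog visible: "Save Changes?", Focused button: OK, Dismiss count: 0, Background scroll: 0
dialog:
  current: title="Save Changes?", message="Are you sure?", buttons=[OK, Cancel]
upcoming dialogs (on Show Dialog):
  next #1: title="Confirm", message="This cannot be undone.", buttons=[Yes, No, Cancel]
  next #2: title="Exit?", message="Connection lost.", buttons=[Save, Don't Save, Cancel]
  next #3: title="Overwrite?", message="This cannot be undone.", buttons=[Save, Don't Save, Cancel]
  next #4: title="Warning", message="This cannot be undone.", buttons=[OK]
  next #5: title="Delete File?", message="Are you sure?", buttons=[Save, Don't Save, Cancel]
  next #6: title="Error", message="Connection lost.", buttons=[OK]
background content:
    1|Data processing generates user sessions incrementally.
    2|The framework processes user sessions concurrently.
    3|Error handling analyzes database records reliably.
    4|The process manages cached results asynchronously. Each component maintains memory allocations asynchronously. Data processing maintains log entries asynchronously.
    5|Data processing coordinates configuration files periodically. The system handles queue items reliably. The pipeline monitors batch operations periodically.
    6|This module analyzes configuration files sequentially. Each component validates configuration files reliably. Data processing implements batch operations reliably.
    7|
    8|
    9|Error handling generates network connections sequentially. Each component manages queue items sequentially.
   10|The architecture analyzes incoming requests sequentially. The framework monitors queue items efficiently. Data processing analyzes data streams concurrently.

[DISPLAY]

Data processing generates user sessions incrementally.
The framework processes user sessions concurrently.   
Error handling analyzes database records reliably.    
The process manages cached results asynchronously. Eac
Data processing coordinates configuration files period
This module analyzes configuration files sequentially.
                                                      
                                                      
Error handling generates network connections sequentia
The architecture a┌───────────────┐requests sequential
                  │ Save Changes? │                   
                  │ Are you sure? │                   
                  │ [OK]  Cancel  │                   
                  └───────────────┘                   
                                                      
                                                      
                                                      
                                                      
                                                      
                                                      
                                                      
                                                      
                                                      
                                                      


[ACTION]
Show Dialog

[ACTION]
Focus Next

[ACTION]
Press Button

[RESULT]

Data processing generates user sessions incrementally.
The framework processes user sessions concurrently.   
Error handling analyzes database records reliably.    
The process manages cached results asynchronously. Eac
Data processing coordinates configuration files period
This module analyzes configuration files sequentially.
                                                      
                                                      
Error handling generates network connections sequentia
The architecture analyzes incoming requests sequential
                                                      
                                                      
                                                      
                                                      
                                                      
                                                      
                                                      
                                                      
                                                      
                                                      
                                                      
                                                      
                                                      
                                                      


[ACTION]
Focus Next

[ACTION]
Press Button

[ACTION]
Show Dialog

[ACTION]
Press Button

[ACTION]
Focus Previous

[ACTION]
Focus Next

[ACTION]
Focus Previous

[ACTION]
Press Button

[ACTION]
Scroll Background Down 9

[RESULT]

The architecture analyzes incoming requests sequential
                                                      
                                                      
                                                      
                                                      
                                                      
                                                      
                                                      
                                                      
                                                      
                                                      
                                                      
                                                      
                                                      
                                                      
                                                      
                                                      
                                                      
                                                      
                                                      
                                                      
                                                      
                                                      
                                                      


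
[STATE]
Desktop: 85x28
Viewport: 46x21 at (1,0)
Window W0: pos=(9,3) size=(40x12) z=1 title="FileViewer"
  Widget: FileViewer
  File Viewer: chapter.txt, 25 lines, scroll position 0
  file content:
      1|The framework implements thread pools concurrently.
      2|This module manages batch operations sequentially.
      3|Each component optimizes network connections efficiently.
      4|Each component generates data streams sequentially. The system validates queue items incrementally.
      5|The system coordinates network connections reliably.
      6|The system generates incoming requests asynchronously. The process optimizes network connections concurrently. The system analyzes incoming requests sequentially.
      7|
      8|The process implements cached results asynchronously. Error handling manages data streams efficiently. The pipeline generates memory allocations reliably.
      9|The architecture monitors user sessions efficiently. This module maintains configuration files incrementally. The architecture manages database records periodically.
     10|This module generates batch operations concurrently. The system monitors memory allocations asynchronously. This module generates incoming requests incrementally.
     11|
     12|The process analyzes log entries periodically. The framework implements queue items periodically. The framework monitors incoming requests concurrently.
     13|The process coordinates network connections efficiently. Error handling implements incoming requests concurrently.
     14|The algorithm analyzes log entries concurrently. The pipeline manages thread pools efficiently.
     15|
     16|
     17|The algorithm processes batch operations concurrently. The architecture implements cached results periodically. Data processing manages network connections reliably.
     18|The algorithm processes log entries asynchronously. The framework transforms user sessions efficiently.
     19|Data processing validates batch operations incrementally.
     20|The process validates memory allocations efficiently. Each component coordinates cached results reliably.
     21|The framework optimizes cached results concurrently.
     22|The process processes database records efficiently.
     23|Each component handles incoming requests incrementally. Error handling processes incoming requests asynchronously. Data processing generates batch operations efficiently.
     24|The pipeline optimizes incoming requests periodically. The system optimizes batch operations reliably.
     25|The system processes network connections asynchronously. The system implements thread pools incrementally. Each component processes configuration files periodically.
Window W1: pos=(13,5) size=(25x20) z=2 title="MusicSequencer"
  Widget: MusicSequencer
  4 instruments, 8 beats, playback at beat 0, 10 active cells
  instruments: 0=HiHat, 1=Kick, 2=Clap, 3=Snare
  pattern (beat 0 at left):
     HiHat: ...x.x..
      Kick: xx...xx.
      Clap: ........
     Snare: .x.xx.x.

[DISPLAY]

                                              
                                              
                                              
        ┏━━━━━━━━━━━━━━━━━━━━━━━━━━━━━━━━━━━━━
        ┃ FileViewer                          
        ┠───┏━━━━━━━━━━━━━━━━━━━━━━━┓─────────
        ┃The┃ MusicSequencer        ┃ead pools
        ┃Thi┠───────────────────────┨erations 
        ┃Eac┃      ▼1234567         ┃work conn
        ┃Eac┃ HiHat···█·█··         ┃a streams
        ┃The┃  Kick██···██·         ┃rk connec
        ┃The┃  Clap········         ┃g request
        ┃   ┃ Snare·█·██·█·         ┃         
        ┃The┃                       ┃d results
        ┗━━━┃                       ┃━━━━━━━━━
            ┃                       ┃         
            ┃                       ┃         
            ┃                       ┃         
            ┃                       ┃         
            ┃                       ┃         
            ┃                       ┃         


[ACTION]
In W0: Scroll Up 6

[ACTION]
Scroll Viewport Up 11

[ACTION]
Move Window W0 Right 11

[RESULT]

                                              
                                              
                                              
                   ┏━━━━━━━━━━━━━━━━━━━━━━━━━━
                   ┃ FileViewer               
            ┏━━━━━━━━━━━━━━━━━━━━━━━┓─────────
            ┃ MusicSequencer        ┃lements t
            ┠───────────────────────┨es batch 
            ┃      ▼1234567         ┃timizes n
            ┃ HiHat···█·█··         ┃nerates d
            ┃  Kick██···██·         ┃nates net
            ┃  Clap········         ┃tes incom
            ┃ Snare·█·██·█·         ┃         
            ┃                       ┃ments cac
            ┃                       ┃━━━━━━━━━
            ┃                       ┃         
            ┃                       ┃         
            ┃                       ┃         
            ┃                       ┃         
            ┃                       ┃         
            ┃                       ┃         


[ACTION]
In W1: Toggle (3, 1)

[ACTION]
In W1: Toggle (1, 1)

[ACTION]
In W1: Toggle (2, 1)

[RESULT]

                                              
                                              
                                              
                   ┏━━━━━━━━━━━━━━━━━━━━━━━━━━
                   ┃ FileViewer               
            ┏━━━━━━━━━━━━━━━━━━━━━━━┓─────────
            ┃ MusicSequencer        ┃lements t
            ┠───────────────────────┨es batch 
            ┃      ▼1234567         ┃timizes n
            ┃ HiHat···█·█··         ┃nerates d
            ┃  Kick█····██·         ┃nates net
            ┃  Clap·█······         ┃tes incom
            ┃ Snare···██·█·         ┃         
            ┃                       ┃ments cac
            ┃                       ┃━━━━━━━━━
            ┃                       ┃         
            ┃                       ┃         
            ┃                       ┃         
            ┃                       ┃         
            ┃                       ┃         
            ┃                       ┃         
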